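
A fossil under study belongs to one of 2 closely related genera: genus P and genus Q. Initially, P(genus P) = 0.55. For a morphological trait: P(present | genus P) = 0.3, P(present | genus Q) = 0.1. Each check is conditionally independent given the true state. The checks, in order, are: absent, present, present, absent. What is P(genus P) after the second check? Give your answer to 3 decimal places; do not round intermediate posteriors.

After 'absent': P(genus P) = 0.7·0.5500 / (0.7·0.5500 + 0.9·0.4500) ≈ 0.4873
After 'present': P(genus P) = 0.3·0.4873 / (0.3·0.4873 + 0.1·0.5127) ≈ 0.7404

0.740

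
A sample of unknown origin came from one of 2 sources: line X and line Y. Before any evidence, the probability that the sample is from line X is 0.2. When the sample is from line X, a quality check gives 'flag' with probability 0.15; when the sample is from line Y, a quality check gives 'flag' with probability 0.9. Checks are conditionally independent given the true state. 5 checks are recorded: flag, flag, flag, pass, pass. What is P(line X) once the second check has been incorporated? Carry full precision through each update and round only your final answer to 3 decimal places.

After 'flag': P(line X) = 0.15·0.2000 / (0.15·0.2000 + 0.9·0.8000) ≈ 0.0400
After 'flag': P(line X) = 0.15·0.0400 / (0.15·0.0400 + 0.9·0.9600) ≈ 0.0069

0.007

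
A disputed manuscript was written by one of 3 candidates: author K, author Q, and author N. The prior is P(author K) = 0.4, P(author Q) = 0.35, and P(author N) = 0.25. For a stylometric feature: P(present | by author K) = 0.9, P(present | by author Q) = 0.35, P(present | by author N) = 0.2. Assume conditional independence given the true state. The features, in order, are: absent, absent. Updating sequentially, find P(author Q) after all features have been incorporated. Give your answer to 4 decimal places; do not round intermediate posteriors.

After 'absent': normaliser = 0.1·0.4000 + 0.65·0.3500 + 0.8·0.2500; P(author K) ≈ 0.0856, P(author Q) ≈ 0.4866, P(author N) ≈ 0.4278
After 'absent': normaliser = 0.1·0.0856 + 0.65·0.4866 + 0.8·0.4278; P(author K) ≈ 0.0128, P(author Q) ≈ 0.4741, P(author N) ≈ 0.5130

0.4741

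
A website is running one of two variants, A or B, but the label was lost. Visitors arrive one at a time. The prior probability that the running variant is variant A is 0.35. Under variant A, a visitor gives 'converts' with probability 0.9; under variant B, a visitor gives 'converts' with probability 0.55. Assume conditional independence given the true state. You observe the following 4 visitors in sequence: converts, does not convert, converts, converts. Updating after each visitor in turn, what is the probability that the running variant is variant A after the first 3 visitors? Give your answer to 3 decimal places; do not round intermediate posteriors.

0.243

Each posterior becomes the prior for the next update.
After 'converts': P(A) = 0.9·0.3500 / (0.9·0.3500 + 0.55·0.6500) ≈ 0.4684
After 'does not convert': P(A) = 0.1·0.4684 / (0.1·0.4684 + 0.45·0.5316) ≈ 0.1637
After 'converts': P(A) = 0.9·0.1637 / (0.9·0.1637 + 0.55·0.8363) ≈ 0.2427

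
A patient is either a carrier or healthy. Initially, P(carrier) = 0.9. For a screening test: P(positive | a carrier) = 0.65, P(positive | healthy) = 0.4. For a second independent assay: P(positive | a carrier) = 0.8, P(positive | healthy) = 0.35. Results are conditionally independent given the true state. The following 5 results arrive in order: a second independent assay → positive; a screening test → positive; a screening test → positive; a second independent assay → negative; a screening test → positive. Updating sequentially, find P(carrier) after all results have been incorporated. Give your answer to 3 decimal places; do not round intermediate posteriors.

0.964

After a second independent assay='positive': P(carrier) = 0.8·0.9000 / (0.8·0.9000 + 0.35·0.1000) ≈ 0.9536
After a screening test='positive': P(carrier) = 0.65·0.9536 / (0.65·0.9536 + 0.4·0.0464) ≈ 0.9710
After a screening test='positive': P(carrier) = 0.65·0.9710 / (0.65·0.9710 + 0.4·0.0290) ≈ 0.9819
After a second independent assay='negative': P(carrier) = 0.2·0.9819 / (0.2·0.9819 + 0.65·0.0181) ≈ 0.9435
After a screening test='positive': P(carrier) = 0.65·0.9435 / (0.65·0.9435 + 0.4·0.0565) ≈ 0.9645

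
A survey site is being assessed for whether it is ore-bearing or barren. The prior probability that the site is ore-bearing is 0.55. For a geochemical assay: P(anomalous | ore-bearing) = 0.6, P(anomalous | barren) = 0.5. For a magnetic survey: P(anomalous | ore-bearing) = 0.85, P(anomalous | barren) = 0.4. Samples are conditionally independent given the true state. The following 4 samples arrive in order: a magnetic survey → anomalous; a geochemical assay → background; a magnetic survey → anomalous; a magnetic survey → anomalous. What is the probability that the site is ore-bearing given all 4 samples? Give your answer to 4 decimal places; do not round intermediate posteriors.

After a magnetic survey='anomalous': P(ore) = 0.85·0.5500 / (0.85·0.5500 + 0.4·0.4500) ≈ 0.7220
After a geochemical assay='background': P(ore) = 0.4·0.7220 / (0.4·0.7220 + 0.5·0.2780) ≈ 0.6751
After a magnetic survey='anomalous': P(ore) = 0.85·0.6751 / (0.85·0.6751 + 0.4·0.3249) ≈ 0.8153
After a magnetic survey='anomalous': P(ore) = 0.85·0.8153 / (0.85·0.8153 + 0.4·0.1847) ≈ 0.9037

0.9037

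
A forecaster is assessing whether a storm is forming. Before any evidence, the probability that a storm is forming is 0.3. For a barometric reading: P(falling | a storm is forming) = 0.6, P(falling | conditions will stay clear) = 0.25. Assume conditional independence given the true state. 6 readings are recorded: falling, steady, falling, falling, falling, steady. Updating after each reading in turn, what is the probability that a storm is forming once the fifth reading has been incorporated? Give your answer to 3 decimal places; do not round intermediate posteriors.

0.883

Each posterior becomes the prior for the next update.
After 'falling': P(storm) = 0.6·0.3000 / (0.6·0.3000 + 0.25·0.7000) ≈ 0.5070
After 'steady': P(storm) = 0.4·0.5070 / (0.4·0.5070 + 0.75·0.4930) ≈ 0.3542
After 'falling': P(storm) = 0.6·0.3542 / (0.6·0.3542 + 0.25·0.6458) ≈ 0.5683
After 'falling': P(storm) = 0.6·0.5683 / (0.6·0.5683 + 0.25·0.4317) ≈ 0.7596
After 'falling': P(storm) = 0.6·0.7596 / (0.6·0.7596 + 0.25·0.2404) ≈ 0.8835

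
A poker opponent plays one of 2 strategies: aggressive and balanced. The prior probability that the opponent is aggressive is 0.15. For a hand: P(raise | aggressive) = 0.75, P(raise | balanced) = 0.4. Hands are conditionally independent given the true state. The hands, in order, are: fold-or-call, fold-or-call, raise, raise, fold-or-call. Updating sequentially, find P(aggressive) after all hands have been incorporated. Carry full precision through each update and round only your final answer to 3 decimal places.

0.043

After 'fold-or-call': P(aggressive) = 0.25·0.1500 / (0.25·0.1500 + 0.6·0.8500) ≈ 0.0685
After 'fold-or-call': P(aggressive) = 0.25·0.0685 / (0.25·0.0685 + 0.6·0.9315) ≈ 0.0297
After 'raise': P(aggressive) = 0.75·0.0297 / (0.75·0.0297 + 0.4·0.9703) ≈ 0.0543
After 'raise': P(aggressive) = 0.75·0.0543 / (0.75·0.0543 + 0.4·0.9457) ≈ 0.0972
After 'fold-or-call': P(aggressive) = 0.25·0.0972 / (0.25·0.0972 + 0.6·0.9028) ≈ 0.0430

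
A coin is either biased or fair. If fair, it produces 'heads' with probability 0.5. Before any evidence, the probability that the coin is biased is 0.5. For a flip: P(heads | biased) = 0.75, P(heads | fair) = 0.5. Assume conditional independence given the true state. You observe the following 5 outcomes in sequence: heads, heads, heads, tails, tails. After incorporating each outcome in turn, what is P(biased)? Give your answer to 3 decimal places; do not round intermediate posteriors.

0.458

After 'heads': P(biased) = 0.75·0.5000 / (0.75·0.5000 + 0.5·0.5000) ≈ 0.6000
After 'heads': P(biased) = 0.75·0.6000 / (0.75·0.6000 + 0.5·0.4000) ≈ 0.6923
After 'heads': P(biased) = 0.75·0.6923 / (0.75·0.6923 + 0.5·0.3077) ≈ 0.7714
After 'tails': P(biased) = 0.25·0.7714 / (0.25·0.7714 + 0.5·0.2286) ≈ 0.6279
After 'tails': P(biased) = 0.25·0.6279 / (0.25·0.6279 + 0.5·0.3721) ≈ 0.4576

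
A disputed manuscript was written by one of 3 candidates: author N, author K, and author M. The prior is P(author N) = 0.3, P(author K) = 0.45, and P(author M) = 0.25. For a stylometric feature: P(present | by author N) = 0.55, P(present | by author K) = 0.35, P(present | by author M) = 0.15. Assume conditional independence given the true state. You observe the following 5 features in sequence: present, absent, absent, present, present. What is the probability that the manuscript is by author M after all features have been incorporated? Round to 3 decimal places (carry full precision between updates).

0.032

Each posterior becomes the prior for the next update.
After 'present': normaliser = 0.55·0.3000 + 0.35·0.4500 + 0.15·0.2500; P(author N) ≈ 0.4583, P(author K) ≈ 0.4375, P(author M) ≈ 0.1042
After 'absent': normaliser = 0.45·0.4583 + 0.65·0.4375 + 0.85·0.1042; P(author N) ≈ 0.3561, P(author K) ≈ 0.4910, P(author M) ≈ 0.1529
After 'absent': normaliser = 0.45·0.3561 + 0.65·0.4910 + 0.85·0.1529; P(author N) ≈ 0.2630, P(author K) ≈ 0.5238, P(author M) ≈ 0.2133
After 'present': normaliser = 0.55·0.2630 + 0.35·0.5238 + 0.15·0.2133; P(author N) ≈ 0.4018, P(author K) ≈ 0.5093, P(author M) ≈ 0.0889
After 'present': normaliser = 0.55·0.4018 + 0.35·0.5093 + 0.15·0.0889; P(author N) ≈ 0.5357, P(author K) ≈ 0.4320, P(author M) ≈ 0.0323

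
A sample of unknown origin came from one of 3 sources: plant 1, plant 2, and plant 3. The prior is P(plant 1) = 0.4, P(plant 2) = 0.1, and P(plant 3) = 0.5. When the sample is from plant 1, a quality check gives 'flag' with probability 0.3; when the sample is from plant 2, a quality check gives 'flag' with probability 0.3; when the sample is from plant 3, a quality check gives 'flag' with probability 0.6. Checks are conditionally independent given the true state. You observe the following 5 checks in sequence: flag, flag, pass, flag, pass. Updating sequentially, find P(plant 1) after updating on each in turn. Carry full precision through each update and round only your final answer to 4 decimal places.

After 'flag': normaliser = 0.3·0.4000 + 0.3·0.1000 + 0.6·0.5000; P(plant 1) ≈ 0.2667, P(plant 2) ≈ 0.0667, P(plant 3) ≈ 0.6667
After 'flag': normaliser = 0.3·0.2667 + 0.3·0.0667 + 0.6·0.6667; P(plant 1) ≈ 0.1600, P(plant 2) ≈ 0.0400, P(plant 3) ≈ 0.8000
After 'pass': normaliser = 0.7·0.1600 + 0.7·0.0400 + 0.4·0.8000; P(plant 1) ≈ 0.2435, P(plant 2) ≈ 0.0609, P(plant 3) ≈ 0.6957
After 'flag': normaliser = 0.3·0.2435 + 0.3·0.0609 + 0.6·0.6957; P(plant 1) ≈ 0.1436, P(plant 2) ≈ 0.0359, P(plant 3) ≈ 0.8205
After 'pass': normaliser = 0.7·0.1436 + 0.7·0.0359 + 0.4·0.8205; P(plant 1) ≈ 0.2215, P(plant 2) ≈ 0.0554, P(plant 3) ≈ 0.7232

0.2215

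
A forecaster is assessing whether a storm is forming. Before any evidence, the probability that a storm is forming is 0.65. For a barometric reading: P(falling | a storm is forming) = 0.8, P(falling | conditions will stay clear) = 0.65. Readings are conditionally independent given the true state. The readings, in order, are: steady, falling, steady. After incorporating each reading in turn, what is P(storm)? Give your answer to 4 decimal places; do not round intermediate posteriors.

0.4274

Apply Bayes' rule sequentially, carrying P(storm) forward.
After 'steady': P(storm) = 0.2·0.6500 / (0.2·0.6500 + 0.35·0.3500) ≈ 0.5149
After 'falling': P(storm) = 0.8·0.5149 / (0.8·0.5149 + 0.65·0.4851) ≈ 0.5664
After 'steady': P(storm) = 0.2·0.5664 / (0.2·0.5664 + 0.35·0.4336) ≈ 0.4274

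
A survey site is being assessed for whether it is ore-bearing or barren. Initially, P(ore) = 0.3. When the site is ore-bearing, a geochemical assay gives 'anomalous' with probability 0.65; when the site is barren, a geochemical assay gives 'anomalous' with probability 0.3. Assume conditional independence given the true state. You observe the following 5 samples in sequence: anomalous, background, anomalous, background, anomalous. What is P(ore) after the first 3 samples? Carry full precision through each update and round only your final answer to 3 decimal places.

Each posterior becomes the prior for the next update.
After 'anomalous': P(ore) = 0.65·0.3000 / (0.65·0.3000 + 0.3·0.7000) ≈ 0.4815
After 'background': P(ore) = 0.35·0.4815 / (0.35·0.4815 + 0.7·0.5185) ≈ 0.3171
After 'anomalous': P(ore) = 0.65·0.3171 / (0.65·0.3171 + 0.3·0.6829) ≈ 0.5015

0.501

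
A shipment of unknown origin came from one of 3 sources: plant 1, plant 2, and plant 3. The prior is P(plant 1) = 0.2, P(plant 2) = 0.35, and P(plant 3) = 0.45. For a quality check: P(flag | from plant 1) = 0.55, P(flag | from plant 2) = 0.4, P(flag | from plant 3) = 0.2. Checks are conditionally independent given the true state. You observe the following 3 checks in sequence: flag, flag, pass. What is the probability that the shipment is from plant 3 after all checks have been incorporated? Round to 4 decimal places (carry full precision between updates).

0.1914

Apply Bayes' rule sequentially, carrying P(plant 3) forward.
After 'flag': normaliser = 0.55·0.2000 + 0.4·0.3500 + 0.2·0.4500; P(plant 1) ≈ 0.3235, P(plant 2) ≈ 0.4118, P(plant 3) ≈ 0.2647
After 'flag': normaliser = 0.55·0.3235 + 0.4·0.4118 + 0.2·0.2647; P(plant 1) ≈ 0.4498, P(plant 2) ≈ 0.4164, P(plant 3) ≈ 0.1338
After 'pass': normaliser = 0.45·0.4498 + 0.6·0.4164 + 0.8·0.1338; P(plant 1) ≈ 0.3619, P(plant 2) ≈ 0.4467, P(plant 3) ≈ 0.1914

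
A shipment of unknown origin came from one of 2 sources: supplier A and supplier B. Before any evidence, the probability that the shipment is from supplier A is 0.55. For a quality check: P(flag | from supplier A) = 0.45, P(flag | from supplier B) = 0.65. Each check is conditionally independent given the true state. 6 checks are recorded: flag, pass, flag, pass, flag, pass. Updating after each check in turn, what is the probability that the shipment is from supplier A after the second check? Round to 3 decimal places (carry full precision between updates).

Apply Bayes' rule sequentially, carrying P(supplier A) forward.
After 'flag': P(supplier A) = 0.45·0.5500 / (0.45·0.5500 + 0.65·0.4500) ≈ 0.4583
After 'pass': P(supplier A) = 0.55·0.4583 / (0.55·0.4583 + 0.35·0.5417) ≈ 0.5708

0.571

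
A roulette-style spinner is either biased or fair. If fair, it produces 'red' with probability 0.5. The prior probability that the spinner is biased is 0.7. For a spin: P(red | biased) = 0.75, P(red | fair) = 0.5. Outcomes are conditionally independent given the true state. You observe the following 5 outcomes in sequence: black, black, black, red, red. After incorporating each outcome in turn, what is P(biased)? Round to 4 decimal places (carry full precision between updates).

After 'black': P(biased) = 0.25·0.7000 / (0.25·0.7000 + 0.5·0.3000) ≈ 0.5385
After 'black': P(biased) = 0.25·0.5385 / (0.25·0.5385 + 0.5·0.4615) ≈ 0.3684
After 'black': P(biased) = 0.25·0.3684 / (0.25·0.3684 + 0.5·0.6316) ≈ 0.2258
After 'red': P(biased) = 0.75·0.2258 / (0.75·0.2258 + 0.5·0.7742) ≈ 0.3043
After 'red': P(biased) = 0.75·0.3043 / (0.75·0.3043 + 0.5·0.6957) ≈ 0.3962

0.3962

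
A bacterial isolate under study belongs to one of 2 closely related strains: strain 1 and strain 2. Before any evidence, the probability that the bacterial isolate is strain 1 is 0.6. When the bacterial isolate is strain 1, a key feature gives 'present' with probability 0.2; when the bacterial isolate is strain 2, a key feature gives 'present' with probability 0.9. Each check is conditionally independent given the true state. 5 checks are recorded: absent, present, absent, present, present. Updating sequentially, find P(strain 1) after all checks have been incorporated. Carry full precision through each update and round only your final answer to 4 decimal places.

After 'absent': P(strain 1) = 0.8·0.6000 / (0.8·0.6000 + 0.1·0.4000) ≈ 0.9231
After 'present': P(strain 1) = 0.2·0.9231 / (0.2·0.9231 + 0.9·0.0769) ≈ 0.7273
After 'absent': P(strain 1) = 0.8·0.7273 / (0.8·0.7273 + 0.1·0.2727) ≈ 0.9552
After 'present': P(strain 1) = 0.2·0.9552 / (0.2·0.9552 + 0.9·0.0448) ≈ 0.8258
After 'present': P(strain 1) = 0.2·0.8258 / (0.2·0.8258 + 0.9·0.1742) ≈ 0.5130

0.5130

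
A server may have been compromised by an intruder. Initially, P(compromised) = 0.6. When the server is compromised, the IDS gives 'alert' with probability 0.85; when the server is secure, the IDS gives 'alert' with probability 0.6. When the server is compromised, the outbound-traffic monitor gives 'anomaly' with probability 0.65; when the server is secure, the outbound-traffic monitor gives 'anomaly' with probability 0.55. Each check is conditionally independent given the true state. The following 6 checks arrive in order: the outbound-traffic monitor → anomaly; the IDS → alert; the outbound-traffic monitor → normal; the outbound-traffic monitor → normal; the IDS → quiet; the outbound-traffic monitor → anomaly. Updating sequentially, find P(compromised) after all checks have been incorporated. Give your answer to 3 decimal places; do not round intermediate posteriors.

After the outbound-traffic monitor='anomaly': P(compromised) = 0.65·0.6000 / (0.65·0.6000 + 0.55·0.4000) ≈ 0.6393
After the IDS='alert': P(compromised) = 0.85·0.6393 / (0.85·0.6393 + 0.6·0.3607) ≈ 0.7152
After the outbound-traffic monitor='normal': P(compromised) = 0.35·0.7152 / (0.35·0.7152 + 0.45·0.2848) ≈ 0.6614
After the outbound-traffic monitor='normal': P(compromised) = 0.35·0.6614 / (0.35·0.6614 + 0.45·0.3386) ≈ 0.6031
After the IDS='quiet': P(compromised) = 0.15·0.6031 / (0.15·0.6031 + 0.4·0.3969) ≈ 0.3629
After the outbound-traffic monitor='anomaly': P(compromised) = 0.65·0.3629 / (0.65·0.3629 + 0.55·0.6371) ≈ 0.4024

0.402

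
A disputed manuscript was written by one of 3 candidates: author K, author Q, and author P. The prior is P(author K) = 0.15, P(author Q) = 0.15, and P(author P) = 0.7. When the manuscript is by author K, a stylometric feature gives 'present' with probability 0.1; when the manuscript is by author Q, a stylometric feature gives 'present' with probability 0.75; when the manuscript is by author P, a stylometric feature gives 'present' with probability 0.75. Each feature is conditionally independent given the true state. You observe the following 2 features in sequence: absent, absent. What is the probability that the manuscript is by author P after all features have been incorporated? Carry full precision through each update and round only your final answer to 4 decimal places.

After 'absent': normaliser = 0.9·0.1500 + 0.25·0.1500 + 0.25·0.7000; P(author K) ≈ 0.3885, P(author Q) ≈ 0.1079, P(author P) ≈ 0.5036
After 'absent': normaliser = 0.9·0.3885 + 0.25·0.1079 + 0.25·0.5036; P(author K) ≈ 0.6958, P(author Q) ≈ 0.0537, P(author P) ≈ 0.2505

0.2505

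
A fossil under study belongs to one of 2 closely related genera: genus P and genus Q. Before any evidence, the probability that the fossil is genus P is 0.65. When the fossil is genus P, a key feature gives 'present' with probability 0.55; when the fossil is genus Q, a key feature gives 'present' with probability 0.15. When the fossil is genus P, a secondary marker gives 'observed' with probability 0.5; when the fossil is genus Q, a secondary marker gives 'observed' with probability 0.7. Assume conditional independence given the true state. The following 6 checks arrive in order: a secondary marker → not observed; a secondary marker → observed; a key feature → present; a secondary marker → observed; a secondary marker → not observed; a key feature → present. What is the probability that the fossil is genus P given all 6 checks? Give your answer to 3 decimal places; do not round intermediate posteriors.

After a secondary marker='not observed': P(genus P) = 0.5·0.6500 / (0.5·0.6500 + 0.3·0.3500) ≈ 0.7558
After a secondary marker='observed': P(genus P) = 0.5·0.7558 / (0.5·0.7558 + 0.7·0.2442) ≈ 0.6886
After a key feature='present': P(genus P) = 0.55·0.6886 / (0.55·0.6886 + 0.15·0.3114) ≈ 0.8902
After a secondary marker='observed': P(genus P) = 0.5·0.8902 / (0.5·0.8902 + 0.7·0.1098) ≈ 0.8527
After a secondary marker='not observed': P(genus P) = 0.5·0.8527 / (0.5·0.8527 + 0.3·0.1473) ≈ 0.9061
After a key feature='present': P(genus P) = 0.55·0.9061 / (0.55·0.9061 + 0.15·0.0939) ≈ 0.9725

0.973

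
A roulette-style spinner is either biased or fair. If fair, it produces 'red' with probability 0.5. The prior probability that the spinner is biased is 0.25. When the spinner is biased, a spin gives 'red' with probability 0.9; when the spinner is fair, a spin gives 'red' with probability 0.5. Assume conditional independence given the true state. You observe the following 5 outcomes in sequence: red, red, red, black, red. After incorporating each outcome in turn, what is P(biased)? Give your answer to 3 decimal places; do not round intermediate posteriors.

0.412

After 'red': P(biased) = 0.9·0.2500 / (0.9·0.2500 + 0.5·0.7500) ≈ 0.3750
After 'red': P(biased) = 0.9·0.3750 / (0.9·0.3750 + 0.5·0.6250) ≈ 0.5192
After 'red': P(biased) = 0.9·0.5192 / (0.9·0.5192 + 0.5·0.4808) ≈ 0.6603
After 'black': P(biased) = 0.1·0.6603 / (0.1·0.6603 + 0.5·0.3397) ≈ 0.2800
After 'red': P(biased) = 0.9·0.2800 / (0.9·0.2800 + 0.5·0.7200) ≈ 0.4117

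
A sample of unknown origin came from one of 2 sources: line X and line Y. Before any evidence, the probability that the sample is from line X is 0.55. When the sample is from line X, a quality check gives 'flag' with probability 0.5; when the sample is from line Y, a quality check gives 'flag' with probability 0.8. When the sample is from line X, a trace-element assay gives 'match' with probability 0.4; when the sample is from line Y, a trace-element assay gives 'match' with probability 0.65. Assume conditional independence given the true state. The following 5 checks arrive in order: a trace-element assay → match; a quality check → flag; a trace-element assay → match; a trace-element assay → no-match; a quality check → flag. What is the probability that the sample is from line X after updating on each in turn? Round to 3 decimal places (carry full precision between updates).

0.237

After a trace-element assay='match': P(line X) = 0.4·0.5500 / (0.4·0.5500 + 0.65·0.4500) ≈ 0.4293
After a quality check='flag': P(line X) = 0.5·0.4293 / (0.5·0.4293 + 0.8·0.5707) ≈ 0.3198
After a trace-element assay='match': P(line X) = 0.4·0.3198 / (0.4·0.3198 + 0.65·0.6802) ≈ 0.2244
After a trace-element assay='no-match': P(line X) = 0.6·0.2244 / (0.6·0.2244 + 0.35·0.7756) ≈ 0.3315
After a quality check='flag': P(line X) = 0.5·0.3315 / (0.5·0.3315 + 0.8·0.6685) ≈ 0.2366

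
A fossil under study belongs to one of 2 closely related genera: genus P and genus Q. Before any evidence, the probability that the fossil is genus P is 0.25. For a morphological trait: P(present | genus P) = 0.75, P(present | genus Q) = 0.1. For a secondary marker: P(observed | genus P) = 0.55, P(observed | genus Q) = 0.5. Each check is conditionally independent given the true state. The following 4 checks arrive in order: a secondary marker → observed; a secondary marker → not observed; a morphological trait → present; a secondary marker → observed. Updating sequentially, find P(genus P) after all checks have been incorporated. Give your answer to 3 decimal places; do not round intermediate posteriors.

After a secondary marker='observed': P(genus P) = 0.55·0.2500 / (0.55·0.2500 + 0.5·0.7500) ≈ 0.2683
After a secondary marker='not observed': P(genus P) = 0.45·0.2683 / (0.45·0.2683 + 0.5·0.7317) ≈ 0.2481
After a morphological trait='present': P(genus P) = 0.75·0.2481 / (0.75·0.2481 + 0.1·0.7519) ≈ 0.7122
After a secondary marker='observed': P(genus P) = 0.55·0.7122 / (0.55·0.7122 + 0.5·0.2878) ≈ 0.7314

0.731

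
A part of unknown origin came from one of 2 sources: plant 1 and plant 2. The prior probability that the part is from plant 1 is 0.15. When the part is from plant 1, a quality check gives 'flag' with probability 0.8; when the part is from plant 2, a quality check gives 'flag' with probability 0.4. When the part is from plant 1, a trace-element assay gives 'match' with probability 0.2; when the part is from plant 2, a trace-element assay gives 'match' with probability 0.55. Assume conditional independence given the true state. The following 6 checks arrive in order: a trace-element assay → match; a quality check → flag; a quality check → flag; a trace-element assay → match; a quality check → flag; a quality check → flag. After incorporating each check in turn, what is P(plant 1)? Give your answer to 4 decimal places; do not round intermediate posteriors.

After a trace-element assay='match': P(plant 1) = 0.2·0.1500 / (0.2·0.1500 + 0.55·0.8500) ≈ 0.0603
After a quality check='flag': P(plant 1) = 0.8·0.0603 / (0.8·0.0603 + 0.4·0.9397) ≈ 0.1137
After a quality check='flag': P(plant 1) = 0.8·0.1137 / (0.8·0.1137 + 0.4·0.8863) ≈ 0.2043
After a trace-element assay='match': P(plant 1) = 0.2·0.2043 / (0.2·0.2043 + 0.55·0.7957) ≈ 0.0854
After a quality check='flag': P(plant 1) = 0.8·0.0854 / (0.8·0.0854 + 0.4·0.9146) ≈ 0.1573
After a quality check='flag': P(plant 1) = 0.8·0.1573 / (0.8·0.1573 + 0.4·0.8427) ≈ 0.2719

0.2719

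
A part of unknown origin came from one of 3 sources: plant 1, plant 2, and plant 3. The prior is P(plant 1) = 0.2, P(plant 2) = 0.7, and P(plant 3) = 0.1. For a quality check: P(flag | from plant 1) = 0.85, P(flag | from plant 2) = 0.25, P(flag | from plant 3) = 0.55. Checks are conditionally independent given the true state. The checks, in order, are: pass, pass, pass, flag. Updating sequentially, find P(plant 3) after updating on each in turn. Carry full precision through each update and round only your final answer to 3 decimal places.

0.063

After 'pass': normaliser = 0.15·0.2000 + 0.75·0.7000 + 0.45·0.1000; P(plant 1) ≈ 0.0500, P(plant 2) ≈ 0.8750, P(plant 3) ≈ 0.0750
After 'pass': normaliser = 0.15·0.0500 + 0.75·0.8750 + 0.45·0.0750; P(plant 1) ≈ 0.0108, P(plant 2) ≈ 0.9409, P(plant 3) ≈ 0.0484
After 'pass': normaliser = 0.15·0.0108 + 0.75·0.9409 + 0.45·0.0484; P(plant 1) ≈ 0.0022, P(plant 2) ≈ 0.9679, P(plant 3) ≈ 0.0299
After 'flag': normaliser = 0.85·0.0022 + 0.25·0.9679 + 0.55·0.0299; P(plant 1) ≈ 0.0072, P(plant 2) ≈ 0.9297, P(plant 3) ≈ 0.0631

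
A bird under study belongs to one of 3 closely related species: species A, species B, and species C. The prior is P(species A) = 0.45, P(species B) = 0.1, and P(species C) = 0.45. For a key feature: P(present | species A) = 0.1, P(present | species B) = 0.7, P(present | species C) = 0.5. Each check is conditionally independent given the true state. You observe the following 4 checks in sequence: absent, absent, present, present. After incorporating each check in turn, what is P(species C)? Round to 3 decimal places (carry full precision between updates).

After 'absent': normaliser = 0.9·0.4500 + 0.3·0.1000 + 0.5·0.4500; P(species A) ≈ 0.6136, P(species B) ≈ 0.0455, P(species C) ≈ 0.3409
After 'absent': normaliser = 0.9·0.6136 + 0.3·0.0455 + 0.5·0.3409; P(species A) ≈ 0.7500, P(species B) ≈ 0.0185, P(species C) ≈ 0.2315
After 'present': normaliser = 0.1·0.7500 + 0.7·0.0185 + 0.5·0.2315; P(species A) ≈ 0.3682, P(species B) ≈ 0.0636, P(species C) ≈ 0.5682
After 'present': normaliser = 0.1·0.3682 + 0.7·0.0636 + 0.5·0.5682; P(species A) ≈ 0.1007, P(species B) ≈ 0.1219, P(species C) ≈ 0.7774

0.777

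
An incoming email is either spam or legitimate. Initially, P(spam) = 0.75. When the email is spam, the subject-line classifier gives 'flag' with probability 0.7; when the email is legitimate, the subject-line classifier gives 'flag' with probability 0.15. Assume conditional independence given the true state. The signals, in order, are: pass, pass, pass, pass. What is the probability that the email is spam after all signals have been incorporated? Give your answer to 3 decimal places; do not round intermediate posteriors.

0.044

Apply Bayes' rule sequentially, carrying P(spam) forward.
After 'pass': P(spam) = 0.3·0.7500 / (0.3·0.7500 + 0.85·0.2500) ≈ 0.5143
After 'pass': P(spam) = 0.3·0.5143 / (0.3·0.5143 + 0.85·0.4857) ≈ 0.2720
After 'pass': P(spam) = 0.3·0.2720 / (0.3·0.2720 + 0.85·0.7280) ≈ 0.1165
After 'pass': P(spam) = 0.3·0.1165 / (0.3·0.1165 + 0.85·0.8835) ≈ 0.0445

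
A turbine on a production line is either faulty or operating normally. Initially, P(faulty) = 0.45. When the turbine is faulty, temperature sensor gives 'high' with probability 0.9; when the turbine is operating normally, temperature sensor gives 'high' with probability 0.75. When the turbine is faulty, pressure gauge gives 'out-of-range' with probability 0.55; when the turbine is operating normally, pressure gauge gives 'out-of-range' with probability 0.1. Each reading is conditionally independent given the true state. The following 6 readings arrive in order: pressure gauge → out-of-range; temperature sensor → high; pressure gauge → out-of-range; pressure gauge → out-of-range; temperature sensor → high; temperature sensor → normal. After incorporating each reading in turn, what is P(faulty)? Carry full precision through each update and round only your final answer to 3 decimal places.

After pressure gauge='out-of-range': P(faulty) = 0.55·0.4500 / (0.55·0.4500 + 0.1·0.5500) ≈ 0.8182
After temperature sensor='high': P(faulty) = 0.9·0.8182 / (0.9·0.8182 + 0.75·0.1818) ≈ 0.8438
After pressure gauge='out-of-range': P(faulty) = 0.55·0.8438 / (0.55·0.8438 + 0.1·0.1562) ≈ 0.9674
After pressure gauge='out-of-range': P(faulty) = 0.55·0.9674 / (0.55·0.9674 + 0.1·0.0326) ≈ 0.9939
After temperature sensor='high': P(faulty) = 0.9·0.9939 / (0.9·0.9939 + 0.75·0.0061) ≈ 0.9949
After temperature sensor='normal': P(faulty) = 0.1·0.9949 / (0.1·0.9949 + 0.25·0.0051) ≈ 0.9874

0.987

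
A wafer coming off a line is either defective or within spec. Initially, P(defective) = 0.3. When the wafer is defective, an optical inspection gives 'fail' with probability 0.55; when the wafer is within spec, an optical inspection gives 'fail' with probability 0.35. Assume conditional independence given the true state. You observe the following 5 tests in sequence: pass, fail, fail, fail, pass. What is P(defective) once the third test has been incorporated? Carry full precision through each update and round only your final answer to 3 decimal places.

Each posterior becomes the prior for the next update.
After 'pass': P(defective) = 0.45·0.3000 / (0.45·0.3000 + 0.65·0.7000) ≈ 0.2288
After 'fail': P(defective) = 0.55·0.2288 / (0.55·0.2288 + 0.35·0.7712) ≈ 0.3180
After 'fail': P(defective) = 0.55·0.3180 / (0.55·0.3180 + 0.35·0.6820) ≈ 0.4229

0.423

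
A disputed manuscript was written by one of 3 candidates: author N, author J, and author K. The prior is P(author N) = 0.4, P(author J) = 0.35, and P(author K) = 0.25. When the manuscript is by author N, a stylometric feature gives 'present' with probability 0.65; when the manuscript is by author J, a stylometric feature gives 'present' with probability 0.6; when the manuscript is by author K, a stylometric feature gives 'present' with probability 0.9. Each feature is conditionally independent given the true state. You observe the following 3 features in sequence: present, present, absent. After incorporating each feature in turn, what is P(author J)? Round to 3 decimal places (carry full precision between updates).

Apply Bayes' rule sequentially, carrying P(author J) forward.
After 'present': normaliser = 0.65·0.4000 + 0.6·0.3500 + 0.9·0.2500; P(author N) ≈ 0.3741, P(author J) ≈ 0.3022, P(author K) ≈ 0.3237
After 'present': normaliser = 0.65·0.3741 + 0.6·0.3022 + 0.9·0.3237; P(author N) ≈ 0.3397, P(author J) ≈ 0.2533, P(author K) ≈ 0.4070
After 'absent': normaliser = 0.35·0.3397 + 0.4·0.2533 + 0.1·0.4070; P(author N) ≈ 0.4557, P(author J) ≈ 0.3883, P(author K) ≈ 0.1560

0.388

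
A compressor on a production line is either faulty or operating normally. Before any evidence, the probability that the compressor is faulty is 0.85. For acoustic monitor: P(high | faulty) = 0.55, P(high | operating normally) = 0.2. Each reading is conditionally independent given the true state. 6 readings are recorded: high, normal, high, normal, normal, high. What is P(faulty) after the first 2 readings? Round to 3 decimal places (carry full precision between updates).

0.898

After 'high': P(faulty) = 0.55·0.8500 / (0.55·0.8500 + 0.2·0.1500) ≈ 0.9397
After 'normal': P(faulty) = 0.45·0.9397 / (0.45·0.9397 + 0.8·0.0603) ≈ 0.8976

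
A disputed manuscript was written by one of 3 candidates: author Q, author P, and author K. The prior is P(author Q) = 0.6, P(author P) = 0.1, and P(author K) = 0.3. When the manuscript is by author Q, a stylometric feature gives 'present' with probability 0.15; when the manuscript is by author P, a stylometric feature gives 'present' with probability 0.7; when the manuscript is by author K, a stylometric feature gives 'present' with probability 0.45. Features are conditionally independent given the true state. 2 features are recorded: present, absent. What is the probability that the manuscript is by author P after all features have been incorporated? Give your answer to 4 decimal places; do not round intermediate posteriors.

After 'present': normaliser = 0.15·0.6000 + 0.7·0.1000 + 0.45·0.3000; P(author Q) ≈ 0.3051, P(author P) ≈ 0.2373, P(author K) ≈ 0.4576
After 'absent': normaliser = 0.85·0.3051 + 0.3·0.2373 + 0.55·0.4576; P(author Q) ≈ 0.4454, P(author P) ≈ 0.1223, P(author K) ≈ 0.4323

0.1223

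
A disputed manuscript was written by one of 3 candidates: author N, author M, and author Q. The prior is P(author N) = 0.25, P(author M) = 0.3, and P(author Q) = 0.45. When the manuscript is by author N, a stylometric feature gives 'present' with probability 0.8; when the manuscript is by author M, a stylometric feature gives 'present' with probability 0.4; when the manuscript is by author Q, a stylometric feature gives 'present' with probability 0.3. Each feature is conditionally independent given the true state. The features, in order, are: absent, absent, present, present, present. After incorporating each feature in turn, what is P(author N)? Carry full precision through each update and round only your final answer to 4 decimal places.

0.2847

Apply Bayes' rule sequentially, carrying P(author N) forward.
After 'absent': normaliser = 0.2·0.2500 + 0.6·0.3000 + 0.7·0.4500; P(author N) ≈ 0.0917, P(author M) ≈ 0.3303, P(author Q) ≈ 0.5780
After 'absent': normaliser = 0.2·0.0917 + 0.6·0.3303 + 0.7·0.5780; P(author N) ≈ 0.0295, P(author M) ≈ 0.3191, P(author Q) ≈ 0.6514
After 'present': normaliser = 0.8·0.0295 + 0.4·0.3191 + 0.3·0.6514; P(author N) ≈ 0.0682, P(author M) ≈ 0.3681, P(author Q) ≈ 0.5637
After 'present': normaliser = 0.8·0.0682 + 0.4·0.3681 + 0.3·0.5637; P(author N) ≈ 0.1470, P(author M) ≈ 0.3970, P(author Q) ≈ 0.4559
After 'present': normaliser = 0.8·0.1470 + 0.4·0.3970 + 0.3·0.4559; P(author N) ≈ 0.2847, P(author M) ≈ 0.3843, P(author Q) ≈ 0.3310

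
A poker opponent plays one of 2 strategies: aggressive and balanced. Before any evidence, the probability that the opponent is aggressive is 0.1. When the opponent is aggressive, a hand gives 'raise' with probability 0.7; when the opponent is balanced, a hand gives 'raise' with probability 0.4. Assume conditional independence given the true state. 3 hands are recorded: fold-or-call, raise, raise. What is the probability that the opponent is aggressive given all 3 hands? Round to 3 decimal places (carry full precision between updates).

0.145

After 'fold-or-call': P(aggressive) = 0.3·0.1000 / (0.3·0.1000 + 0.6·0.9000) ≈ 0.0526
After 'raise': P(aggressive) = 0.7·0.0526 / (0.7·0.0526 + 0.4·0.9474) ≈ 0.0886
After 'raise': P(aggressive) = 0.7·0.0886 / (0.7·0.0886 + 0.4·0.9114) ≈ 0.1454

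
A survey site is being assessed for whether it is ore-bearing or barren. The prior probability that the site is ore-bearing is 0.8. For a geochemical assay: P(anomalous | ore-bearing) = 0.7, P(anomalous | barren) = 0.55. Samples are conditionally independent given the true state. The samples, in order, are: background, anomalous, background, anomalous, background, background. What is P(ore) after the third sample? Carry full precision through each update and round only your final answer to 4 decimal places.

After 'background': P(ore) = 0.3·0.8000 / (0.3·0.8000 + 0.45·0.2000) ≈ 0.7273
After 'anomalous': P(ore) = 0.7·0.7273 / (0.7·0.7273 + 0.55·0.2727) ≈ 0.7724
After 'background': P(ore) = 0.3·0.7724 / (0.3·0.7724 + 0.45·0.2276) ≈ 0.6935

0.6935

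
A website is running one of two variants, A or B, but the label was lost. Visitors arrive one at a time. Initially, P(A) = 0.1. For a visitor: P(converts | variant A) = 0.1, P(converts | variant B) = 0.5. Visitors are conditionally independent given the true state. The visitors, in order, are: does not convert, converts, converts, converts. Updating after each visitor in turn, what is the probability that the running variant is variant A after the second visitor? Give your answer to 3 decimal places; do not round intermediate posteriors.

After 'does not convert': P(A) = 0.9·0.1000 / (0.9·0.1000 + 0.5·0.9000) ≈ 0.1667
After 'converts': P(A) = 0.1·0.1667 / (0.1·0.1667 + 0.5·0.8333) ≈ 0.0385

0.038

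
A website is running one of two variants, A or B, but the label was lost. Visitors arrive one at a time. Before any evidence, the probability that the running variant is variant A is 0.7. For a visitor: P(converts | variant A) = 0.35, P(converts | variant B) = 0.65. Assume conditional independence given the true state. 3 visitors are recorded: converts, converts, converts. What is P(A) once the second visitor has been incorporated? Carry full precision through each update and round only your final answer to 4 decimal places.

After 'converts': P(A) = 0.35·0.7000 / (0.35·0.7000 + 0.65·0.3000) ≈ 0.5568
After 'converts': P(A) = 0.35·0.5568 / (0.35·0.5568 + 0.65·0.4432) ≈ 0.4035

0.4035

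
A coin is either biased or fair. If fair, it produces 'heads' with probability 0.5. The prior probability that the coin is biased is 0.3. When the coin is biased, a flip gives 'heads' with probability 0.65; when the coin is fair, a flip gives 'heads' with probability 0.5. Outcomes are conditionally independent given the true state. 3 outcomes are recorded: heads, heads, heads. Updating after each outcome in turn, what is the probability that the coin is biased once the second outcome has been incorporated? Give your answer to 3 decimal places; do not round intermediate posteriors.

0.420

After 'heads': P(biased) = 0.65·0.3000 / (0.65·0.3000 + 0.5·0.7000) ≈ 0.3578
After 'heads': P(biased) = 0.65·0.3578 / (0.65·0.3578 + 0.5·0.6422) ≈ 0.4200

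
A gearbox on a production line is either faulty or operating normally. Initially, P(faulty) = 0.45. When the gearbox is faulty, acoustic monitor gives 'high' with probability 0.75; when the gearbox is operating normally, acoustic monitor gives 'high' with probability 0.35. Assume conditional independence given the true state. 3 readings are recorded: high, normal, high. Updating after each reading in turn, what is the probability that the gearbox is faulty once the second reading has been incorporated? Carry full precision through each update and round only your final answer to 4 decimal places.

Each posterior becomes the prior for the next update.
After 'high': P(faulty) = 0.75·0.4500 / (0.75·0.4500 + 0.35·0.5500) ≈ 0.6368
After 'normal': P(faulty) = 0.25·0.6368 / (0.25·0.6368 + 0.65·0.3632) ≈ 0.4027

0.4027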